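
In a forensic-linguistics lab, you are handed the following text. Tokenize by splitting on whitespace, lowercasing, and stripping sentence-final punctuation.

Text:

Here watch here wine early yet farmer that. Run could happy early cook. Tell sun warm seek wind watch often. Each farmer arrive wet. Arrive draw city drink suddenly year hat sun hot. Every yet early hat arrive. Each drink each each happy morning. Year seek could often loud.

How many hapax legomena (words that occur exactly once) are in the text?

Frequencies: each:4, early:3, arrive:3, here:2, watch:2, yet:2, farmer:2, could:2, happy:2, sun:2, seek:2, often:2, drink:2, year:2, hat:2, wine:1, that:1, run:1, cook:1, tell:1, … (10 more, each freq 1)
Hapax (freq=1): city, cook, draw, every, hot, loud, morning, run, suddenly, tell, that, warm, wet, wind, wine

15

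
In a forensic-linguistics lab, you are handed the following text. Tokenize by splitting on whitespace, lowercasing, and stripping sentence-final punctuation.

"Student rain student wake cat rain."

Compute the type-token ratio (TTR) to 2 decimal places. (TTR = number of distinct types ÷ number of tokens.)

N = 6 tokens, V = 4 types.
TTR = V / N = 4 / 6 = 0.67

0.67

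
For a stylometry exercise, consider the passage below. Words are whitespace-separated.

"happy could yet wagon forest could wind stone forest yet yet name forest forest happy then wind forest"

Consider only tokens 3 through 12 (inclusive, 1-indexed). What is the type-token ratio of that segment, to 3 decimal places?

Segment tokens 3–12: yet, wagon, forest, could, wind, stone, forest, yet, yet, name
Segment N = 10, segment V = 7.
TTR = 7 / 10 = 0.700

0.700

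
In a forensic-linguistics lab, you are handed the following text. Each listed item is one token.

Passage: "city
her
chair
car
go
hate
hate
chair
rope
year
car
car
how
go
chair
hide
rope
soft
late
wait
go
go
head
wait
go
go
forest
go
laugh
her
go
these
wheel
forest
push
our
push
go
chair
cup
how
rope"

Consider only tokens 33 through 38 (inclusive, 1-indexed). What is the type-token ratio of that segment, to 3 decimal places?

Segment tokens 33–38: wheel, forest, push, our, push, go
Segment N = 6, segment V = 5.
TTR = 5 / 6 = 0.833

0.833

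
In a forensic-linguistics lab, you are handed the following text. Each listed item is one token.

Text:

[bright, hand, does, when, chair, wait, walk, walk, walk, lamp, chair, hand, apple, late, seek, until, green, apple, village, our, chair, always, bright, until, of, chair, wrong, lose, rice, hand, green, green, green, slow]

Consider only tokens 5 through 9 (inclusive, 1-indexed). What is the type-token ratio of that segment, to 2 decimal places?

Segment tokens 5–9: chair, wait, walk, walk, walk
Segment N = 5, segment V = 3.
TTR = 3 / 5 = 0.60

0.60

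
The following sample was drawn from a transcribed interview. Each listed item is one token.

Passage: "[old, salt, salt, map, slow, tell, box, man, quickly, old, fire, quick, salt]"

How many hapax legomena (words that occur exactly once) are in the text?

8

Frequencies: salt:3, old:2, map:1, slow:1, tell:1, box:1, man:1, quickly:1, fire:1, quick:1
Hapax (freq=1): box, fire, man, map, quick, quickly, slow, tell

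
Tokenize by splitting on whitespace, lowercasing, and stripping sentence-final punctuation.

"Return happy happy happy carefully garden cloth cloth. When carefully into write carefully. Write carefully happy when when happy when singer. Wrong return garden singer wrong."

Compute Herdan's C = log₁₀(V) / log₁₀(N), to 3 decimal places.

0.707

N = 26, V = 10.
log₁₀(V) = 1.000000, log₁₀(N) = 1.414973
C = 1.000000 / 1.414973 = 0.707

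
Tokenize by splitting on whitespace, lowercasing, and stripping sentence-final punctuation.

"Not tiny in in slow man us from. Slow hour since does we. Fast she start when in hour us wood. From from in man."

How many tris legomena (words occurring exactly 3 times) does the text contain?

Frequencies: in:4, from:3, slow:2, man:2, us:2, hour:2, not:1, tiny:1, since:1, does:1, we:1, fast:1, she:1, start:1, when:1, wood:1
Words with frequency 3: from

1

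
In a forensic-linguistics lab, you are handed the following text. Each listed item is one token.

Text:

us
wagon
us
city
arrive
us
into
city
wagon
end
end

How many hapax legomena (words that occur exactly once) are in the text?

2

Frequencies: us:3, wagon:2, city:2, end:2, arrive:1, into:1
Hapax (freq=1): arrive, into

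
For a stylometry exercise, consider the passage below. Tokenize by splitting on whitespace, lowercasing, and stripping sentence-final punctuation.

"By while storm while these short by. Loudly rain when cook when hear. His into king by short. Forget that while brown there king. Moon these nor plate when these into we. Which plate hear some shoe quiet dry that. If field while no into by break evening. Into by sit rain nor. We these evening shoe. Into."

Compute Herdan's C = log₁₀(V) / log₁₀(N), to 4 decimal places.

N = 58, V = 32.
log₁₀(V) = 1.505150, log₁₀(N) = 1.763428
C = 1.505150 / 1.763428 = 0.8535

0.8535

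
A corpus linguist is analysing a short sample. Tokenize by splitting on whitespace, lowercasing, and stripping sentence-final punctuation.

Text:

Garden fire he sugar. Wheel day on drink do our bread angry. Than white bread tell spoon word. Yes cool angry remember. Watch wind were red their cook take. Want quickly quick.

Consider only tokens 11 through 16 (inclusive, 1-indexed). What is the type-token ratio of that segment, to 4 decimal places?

Segment tokens 11–16: bread, angry, than, white, bread, tell
Segment N = 6, segment V = 5.
TTR = 5 / 6 = 0.8333

0.8333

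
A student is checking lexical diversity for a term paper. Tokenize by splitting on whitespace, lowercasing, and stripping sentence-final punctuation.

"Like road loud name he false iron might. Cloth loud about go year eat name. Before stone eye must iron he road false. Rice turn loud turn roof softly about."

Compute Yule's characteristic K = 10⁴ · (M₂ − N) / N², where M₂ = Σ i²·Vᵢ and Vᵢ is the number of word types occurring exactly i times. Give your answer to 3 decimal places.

Frequencies: loud:3, road:2, name:2, he:2, false:2, iron:2, about:2, turn:2, like:1, might:1, cloth:1, go:1, year:1, eat:1, before:1, stone:1, eye:1, must:1, rice:1, roof:1, … (1 more, each freq 1)
N = 30. Frequency spectrum: V_1=13, V_2=7, V_3=1
M₂ = 1²·13 + 2²·7 + 3²·1 = 50
K = 10000 × (50 − 30) / 30² = 222.222

222.222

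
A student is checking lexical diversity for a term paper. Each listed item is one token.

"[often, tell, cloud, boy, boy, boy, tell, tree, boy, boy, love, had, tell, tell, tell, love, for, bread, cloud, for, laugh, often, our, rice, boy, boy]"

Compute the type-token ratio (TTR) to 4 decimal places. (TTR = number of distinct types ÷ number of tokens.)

N = 26 tokens, V = 12 types.
TTR = V / N = 12 / 26 = 0.4615

0.4615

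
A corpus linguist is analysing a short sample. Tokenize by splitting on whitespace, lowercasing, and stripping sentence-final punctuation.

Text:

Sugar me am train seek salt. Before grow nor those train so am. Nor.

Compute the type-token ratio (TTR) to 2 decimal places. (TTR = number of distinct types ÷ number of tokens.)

N = 14 tokens, V = 11 types.
TTR = V / N = 11 / 14 = 0.79

0.79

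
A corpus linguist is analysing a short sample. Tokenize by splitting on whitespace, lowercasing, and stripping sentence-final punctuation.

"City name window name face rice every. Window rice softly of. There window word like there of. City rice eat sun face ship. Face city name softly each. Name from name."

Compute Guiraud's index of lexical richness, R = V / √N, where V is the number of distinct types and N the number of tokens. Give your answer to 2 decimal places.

N = 31, V = 16.
√N = 5.567764
R = 16 / 5.567764 = 2.87

2.87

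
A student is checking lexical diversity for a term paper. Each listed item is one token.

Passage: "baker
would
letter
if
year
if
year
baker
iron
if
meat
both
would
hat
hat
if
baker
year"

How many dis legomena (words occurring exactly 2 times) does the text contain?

2

Frequencies: if:4, baker:3, year:3, would:2, hat:2, letter:1, iron:1, meat:1, both:1
Words with frequency 2: hat, would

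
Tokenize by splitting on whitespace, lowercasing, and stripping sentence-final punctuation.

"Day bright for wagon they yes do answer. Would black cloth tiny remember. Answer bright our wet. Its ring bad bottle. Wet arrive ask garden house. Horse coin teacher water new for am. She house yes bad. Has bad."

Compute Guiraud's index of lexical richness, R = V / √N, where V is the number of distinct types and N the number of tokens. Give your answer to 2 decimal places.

4.96

N = 39, V = 31.
√N = 6.244998
R = 31 / 6.244998 = 4.96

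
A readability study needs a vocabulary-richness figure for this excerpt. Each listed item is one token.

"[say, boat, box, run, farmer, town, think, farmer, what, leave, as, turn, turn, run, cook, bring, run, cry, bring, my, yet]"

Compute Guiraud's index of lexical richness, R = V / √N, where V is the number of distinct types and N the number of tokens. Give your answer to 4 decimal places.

3.4915

N = 21, V = 16.
√N = 4.582576
R = 16 / 4.582576 = 3.4915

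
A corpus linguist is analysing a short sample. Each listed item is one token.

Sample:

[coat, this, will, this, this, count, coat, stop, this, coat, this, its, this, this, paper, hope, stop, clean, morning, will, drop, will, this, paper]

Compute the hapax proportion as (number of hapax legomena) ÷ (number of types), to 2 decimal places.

0.55

Frequencies: this:8, coat:3, will:3, stop:2, paper:2, count:1, its:1, hope:1, clean:1, morning:1, drop:1
Hapax count = 6; type count = 11.
Ratio = 6 / 11 = 0.55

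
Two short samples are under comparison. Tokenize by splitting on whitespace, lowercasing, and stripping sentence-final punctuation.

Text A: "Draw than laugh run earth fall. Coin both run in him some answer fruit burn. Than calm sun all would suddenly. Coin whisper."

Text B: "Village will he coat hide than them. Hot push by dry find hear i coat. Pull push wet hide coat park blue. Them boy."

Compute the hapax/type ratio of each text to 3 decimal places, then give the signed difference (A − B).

A: hapax=17, V=20, ratio=0.850
B: hapax=15, V=19, ratio=0.789
Difference = 0.850 − 0.789 = 0.061

0.061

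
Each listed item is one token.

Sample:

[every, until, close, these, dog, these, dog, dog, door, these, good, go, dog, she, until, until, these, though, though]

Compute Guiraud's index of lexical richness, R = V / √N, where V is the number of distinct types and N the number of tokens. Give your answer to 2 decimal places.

2.29

N = 19, V = 10.
√N = 4.358899
R = 10 / 4.358899 = 2.29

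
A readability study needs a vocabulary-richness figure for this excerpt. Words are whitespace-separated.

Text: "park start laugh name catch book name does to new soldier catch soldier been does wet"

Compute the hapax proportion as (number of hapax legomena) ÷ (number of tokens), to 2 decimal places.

Frequencies: name:2, catch:2, does:2, soldier:2, park:1, start:1, laugh:1, book:1, to:1, new:1, been:1, wet:1
Hapax count = 8; token count = 16.
Ratio = 8 / 16 = 0.50

0.50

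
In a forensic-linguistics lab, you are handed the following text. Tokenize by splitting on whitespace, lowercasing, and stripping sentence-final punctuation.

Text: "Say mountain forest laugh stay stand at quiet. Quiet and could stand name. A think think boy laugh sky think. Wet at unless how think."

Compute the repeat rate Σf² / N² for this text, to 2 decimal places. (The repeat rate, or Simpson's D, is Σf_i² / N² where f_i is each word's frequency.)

Frequencies: think:4, laugh:2, stand:2, at:2, quiet:2, say:1, mountain:1, forest:1, stay:1, and:1, could:1, name:1, a:1, boy:1, sky:1, wet:1, unless:1, how:1
Σf² = 45; N² = 625
Repeat rate = 45 / 625 = 0.07

0.07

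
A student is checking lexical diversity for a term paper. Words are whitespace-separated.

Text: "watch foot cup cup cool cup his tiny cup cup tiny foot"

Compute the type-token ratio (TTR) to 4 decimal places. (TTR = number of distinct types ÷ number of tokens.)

N = 12 tokens, V = 6 types.
TTR = V / N = 6 / 12 = 0.5000

0.5000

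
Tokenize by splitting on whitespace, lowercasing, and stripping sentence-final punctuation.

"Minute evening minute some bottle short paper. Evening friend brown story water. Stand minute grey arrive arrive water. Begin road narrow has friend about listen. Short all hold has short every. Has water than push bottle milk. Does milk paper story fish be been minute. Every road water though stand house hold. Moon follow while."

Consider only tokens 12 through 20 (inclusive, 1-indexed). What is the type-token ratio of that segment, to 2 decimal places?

0.78

Segment tokens 12–20: water, stand, minute, grey, arrive, arrive, water, begin, road
Segment N = 9, segment V = 7.
TTR = 7 / 9 = 0.78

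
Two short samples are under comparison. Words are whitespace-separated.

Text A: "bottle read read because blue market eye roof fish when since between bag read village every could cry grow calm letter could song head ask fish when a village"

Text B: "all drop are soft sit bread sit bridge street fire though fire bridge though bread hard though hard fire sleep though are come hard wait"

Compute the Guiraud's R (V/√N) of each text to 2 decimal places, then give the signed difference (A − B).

1.47

A: V=23, N=29, R=4.27
B: V=14, N=25, R=2.80
Difference = 4.27 − 2.80 = 1.47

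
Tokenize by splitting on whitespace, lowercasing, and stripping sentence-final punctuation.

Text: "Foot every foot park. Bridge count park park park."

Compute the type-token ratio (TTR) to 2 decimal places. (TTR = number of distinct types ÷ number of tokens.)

0.56

N = 9 tokens, V = 5 types.
TTR = V / N = 5 / 9 = 0.56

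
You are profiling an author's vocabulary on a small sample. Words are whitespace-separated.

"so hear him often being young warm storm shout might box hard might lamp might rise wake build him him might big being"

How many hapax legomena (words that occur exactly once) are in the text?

Frequencies: might:4, him:3, being:2, so:1, hear:1, often:1, young:1, warm:1, storm:1, shout:1, box:1, hard:1, lamp:1, rise:1, wake:1, build:1, big:1
Hapax (freq=1): big, box, build, hard, hear, lamp, often, rise, shout, so, storm, wake, warm, young

14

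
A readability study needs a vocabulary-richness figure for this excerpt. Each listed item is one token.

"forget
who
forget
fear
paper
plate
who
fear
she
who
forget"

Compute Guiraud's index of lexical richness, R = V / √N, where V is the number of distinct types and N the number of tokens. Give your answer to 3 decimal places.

N = 11, V = 6.
√N = 3.316625
R = 6 / 3.316625 = 1.809

1.809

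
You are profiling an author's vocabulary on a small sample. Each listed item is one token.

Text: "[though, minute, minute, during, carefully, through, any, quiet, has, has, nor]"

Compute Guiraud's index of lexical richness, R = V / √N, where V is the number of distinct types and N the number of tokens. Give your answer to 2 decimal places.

2.71

N = 11, V = 9.
√N = 3.316625
R = 9 / 3.316625 = 2.71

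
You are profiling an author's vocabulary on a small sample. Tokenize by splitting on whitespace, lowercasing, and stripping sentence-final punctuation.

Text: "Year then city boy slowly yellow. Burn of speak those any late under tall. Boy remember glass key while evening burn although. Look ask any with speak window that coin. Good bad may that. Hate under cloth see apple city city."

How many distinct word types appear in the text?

Distinct types: {although, any, apple, ask, bad, boy, burn, city, cloth, coin, evening, glass, good, hate, key, late, look, may, of, remember, see, slowly, speak, tall, that, then, those, under, while, window, with, year, yellow}
V = 33

33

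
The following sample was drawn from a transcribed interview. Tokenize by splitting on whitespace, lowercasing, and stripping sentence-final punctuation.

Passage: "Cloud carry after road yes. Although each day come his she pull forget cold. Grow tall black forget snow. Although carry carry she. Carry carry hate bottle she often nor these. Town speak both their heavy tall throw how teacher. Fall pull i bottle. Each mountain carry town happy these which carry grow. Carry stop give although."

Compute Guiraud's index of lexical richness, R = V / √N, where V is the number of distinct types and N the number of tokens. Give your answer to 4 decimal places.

N = 57, V = 38.
√N = 7.549834
R = 38 / 7.549834 = 5.0332

5.0332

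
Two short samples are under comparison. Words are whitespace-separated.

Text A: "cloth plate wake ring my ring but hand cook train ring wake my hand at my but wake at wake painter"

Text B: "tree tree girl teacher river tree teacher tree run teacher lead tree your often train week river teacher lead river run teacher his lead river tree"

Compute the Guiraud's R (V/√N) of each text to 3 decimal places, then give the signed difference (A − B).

0.243

A: V=11, N=21, R=2.400
B: V=11, N=26, R=2.157
Difference = 2.400 − 2.157 = 0.243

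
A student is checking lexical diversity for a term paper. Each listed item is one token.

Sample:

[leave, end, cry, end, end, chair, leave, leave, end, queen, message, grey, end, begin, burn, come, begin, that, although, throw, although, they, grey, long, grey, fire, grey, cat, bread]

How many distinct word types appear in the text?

Distinct types: {although, begin, bread, burn, cat, chair, come, cry, end, fire, grey, leave, long, message, queen, that, they, throw}
V = 18

18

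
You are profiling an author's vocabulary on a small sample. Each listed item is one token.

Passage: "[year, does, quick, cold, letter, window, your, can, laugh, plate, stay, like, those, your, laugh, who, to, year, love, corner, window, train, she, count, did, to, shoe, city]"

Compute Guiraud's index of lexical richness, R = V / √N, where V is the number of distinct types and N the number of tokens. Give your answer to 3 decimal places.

N = 28, V = 23.
√N = 5.291503
R = 23 / 5.291503 = 4.347

4.347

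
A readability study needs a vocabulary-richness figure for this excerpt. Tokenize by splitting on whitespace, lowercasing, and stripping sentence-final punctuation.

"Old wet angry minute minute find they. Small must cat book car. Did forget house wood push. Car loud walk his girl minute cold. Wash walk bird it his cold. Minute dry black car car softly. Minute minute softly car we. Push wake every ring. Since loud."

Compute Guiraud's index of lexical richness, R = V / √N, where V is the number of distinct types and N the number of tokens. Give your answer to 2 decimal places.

4.67

N = 47, V = 32.
√N = 6.855655
R = 32 / 6.855655 = 4.67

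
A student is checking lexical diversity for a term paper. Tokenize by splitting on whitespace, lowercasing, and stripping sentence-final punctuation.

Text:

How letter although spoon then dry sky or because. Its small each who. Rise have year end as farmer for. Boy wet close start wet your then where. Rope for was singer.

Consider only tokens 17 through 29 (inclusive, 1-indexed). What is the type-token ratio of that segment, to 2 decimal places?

0.92

Segment tokens 17–29: end, as, farmer, for, boy, wet, close, start, wet, your, then, where, rope
Segment N = 13, segment V = 12.
TTR = 12 / 13 = 0.92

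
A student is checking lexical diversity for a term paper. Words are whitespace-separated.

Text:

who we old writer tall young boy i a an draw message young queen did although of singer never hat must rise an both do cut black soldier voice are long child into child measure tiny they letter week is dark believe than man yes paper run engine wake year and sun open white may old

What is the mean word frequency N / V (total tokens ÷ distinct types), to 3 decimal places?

N = 56 tokens, V = 52 types.
Mean frequency = N / V = 56 / 52 = 1.077

1.077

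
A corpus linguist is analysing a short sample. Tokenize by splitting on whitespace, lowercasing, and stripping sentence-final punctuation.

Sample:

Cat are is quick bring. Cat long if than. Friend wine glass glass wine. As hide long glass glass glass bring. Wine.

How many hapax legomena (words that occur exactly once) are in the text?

Frequencies: glass:5, wine:3, cat:2, bring:2, long:2, are:1, is:1, quick:1, if:1, than:1, friend:1, as:1, hide:1
Hapax (freq=1): are, as, friend, hide, if, is, quick, than

8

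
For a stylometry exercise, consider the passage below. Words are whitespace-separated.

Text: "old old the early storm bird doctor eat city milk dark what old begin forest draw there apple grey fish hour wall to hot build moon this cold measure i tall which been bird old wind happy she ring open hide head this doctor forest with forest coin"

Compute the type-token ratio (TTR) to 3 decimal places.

0.833

N = 48 tokens, V = 40 types.
TTR = V / N = 40 / 48 = 0.833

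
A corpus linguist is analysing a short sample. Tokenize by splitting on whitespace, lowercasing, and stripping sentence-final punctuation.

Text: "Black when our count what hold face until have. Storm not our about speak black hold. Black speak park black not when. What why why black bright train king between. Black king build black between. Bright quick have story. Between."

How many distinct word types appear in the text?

Distinct types: {about, between, black, bright, build, count, face, have, hold, king, not, our, park, quick, speak, storm, story, train, until, what, when, why}
V = 22

22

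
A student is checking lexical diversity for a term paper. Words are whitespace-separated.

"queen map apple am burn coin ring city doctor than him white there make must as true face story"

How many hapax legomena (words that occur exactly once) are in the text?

19

Frequencies: queen:1, map:1, apple:1, am:1, burn:1, coin:1, ring:1, city:1, doctor:1, than:1, him:1, white:1, there:1, make:1, must:1, as:1, true:1, face:1, story:1
Hapax (freq=1): am, apple, as, burn, city, coin, doctor, face, him, make, map, must, queen, ring, story, than, there, true, white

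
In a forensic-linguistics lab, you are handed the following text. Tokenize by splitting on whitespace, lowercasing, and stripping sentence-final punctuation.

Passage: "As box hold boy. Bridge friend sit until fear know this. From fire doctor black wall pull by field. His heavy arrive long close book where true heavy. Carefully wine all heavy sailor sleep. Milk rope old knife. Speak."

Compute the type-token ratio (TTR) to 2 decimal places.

N = 39 tokens, V = 37 types.
TTR = V / N = 37 / 39 = 0.95

0.95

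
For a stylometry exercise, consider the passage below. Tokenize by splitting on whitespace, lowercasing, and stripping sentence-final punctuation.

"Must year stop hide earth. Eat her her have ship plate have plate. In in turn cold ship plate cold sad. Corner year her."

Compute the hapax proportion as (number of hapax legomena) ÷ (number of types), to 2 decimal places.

Frequencies: her:3, plate:3, year:2, have:2, ship:2, in:2, cold:2, must:1, stop:1, hide:1, earth:1, eat:1, turn:1, sad:1, corner:1
Hapax count = 8; type count = 15.
Ratio = 8 / 15 = 0.53

0.53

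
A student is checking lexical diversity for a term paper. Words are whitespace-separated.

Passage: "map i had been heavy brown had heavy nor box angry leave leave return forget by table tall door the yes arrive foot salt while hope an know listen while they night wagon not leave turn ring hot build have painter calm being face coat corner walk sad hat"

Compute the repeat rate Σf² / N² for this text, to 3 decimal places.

0.025

Frequencies: leave:3, had:2, heavy:2, while:2, map:1, i:1, been:1, brown:1, nor:1, box:1, angry:1, return:1, forget:1, by:1, table:1, tall:1, door:1, the:1, yes:1, arrive:1, … (24 more, each freq 1)
Σf² = 61; N² = 2401
Repeat rate = 61 / 2401 = 0.025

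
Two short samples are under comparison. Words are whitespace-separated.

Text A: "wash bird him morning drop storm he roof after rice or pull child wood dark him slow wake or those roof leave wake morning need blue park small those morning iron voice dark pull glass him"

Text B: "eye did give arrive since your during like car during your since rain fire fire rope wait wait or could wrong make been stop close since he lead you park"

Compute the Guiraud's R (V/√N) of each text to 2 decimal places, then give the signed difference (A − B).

-0.05

A: V=26, N=36, R=4.33
B: V=24, N=30, R=4.38
Difference = 4.33 − 4.38 = -0.05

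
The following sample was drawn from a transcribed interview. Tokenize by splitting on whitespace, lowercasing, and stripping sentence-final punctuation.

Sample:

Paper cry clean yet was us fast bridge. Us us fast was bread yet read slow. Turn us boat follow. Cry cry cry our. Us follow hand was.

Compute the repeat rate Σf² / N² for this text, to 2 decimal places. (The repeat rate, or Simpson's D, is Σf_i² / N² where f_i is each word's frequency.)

Frequencies: us:5, cry:4, was:3, yet:2, fast:2, follow:2, paper:1, clean:1, bridge:1, bread:1, read:1, slow:1, turn:1, boat:1, our:1, hand:1
Σf² = 72; N² = 784
Repeat rate = 72 / 784 = 0.09

0.09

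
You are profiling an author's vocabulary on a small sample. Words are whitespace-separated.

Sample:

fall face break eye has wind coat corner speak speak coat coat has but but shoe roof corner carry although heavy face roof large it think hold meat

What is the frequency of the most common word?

Frequencies: coat:3, face:2, has:2, corner:2, speak:2, but:2, roof:2, fall:1, break:1, eye:1, wind:1, shoe:1, carry:1, although:1, heavy:1, large:1, it:1, think:1, hold:1, meat:1
Most common: 'coat' with frequency 3.

3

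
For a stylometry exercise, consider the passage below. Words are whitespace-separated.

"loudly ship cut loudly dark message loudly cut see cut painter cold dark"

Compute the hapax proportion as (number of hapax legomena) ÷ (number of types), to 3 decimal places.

0.625

Frequencies: loudly:3, cut:3, dark:2, ship:1, message:1, see:1, painter:1, cold:1
Hapax count = 5; type count = 8.
Ratio = 5 / 8 = 0.625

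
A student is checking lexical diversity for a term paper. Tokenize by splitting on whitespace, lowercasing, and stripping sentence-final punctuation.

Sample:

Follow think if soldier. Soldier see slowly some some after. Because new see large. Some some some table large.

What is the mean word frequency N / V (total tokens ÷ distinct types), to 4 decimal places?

1.5833

N = 19 tokens, V = 12 types.
Mean frequency = N / V = 19 / 12 = 1.5833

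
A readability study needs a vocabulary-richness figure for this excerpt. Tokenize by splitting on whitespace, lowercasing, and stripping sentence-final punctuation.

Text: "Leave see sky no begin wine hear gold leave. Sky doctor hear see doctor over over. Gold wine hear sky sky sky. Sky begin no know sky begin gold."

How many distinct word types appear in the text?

Distinct types: {begin, doctor, gold, hear, know, leave, no, over, see, sky, wine}
V = 11

11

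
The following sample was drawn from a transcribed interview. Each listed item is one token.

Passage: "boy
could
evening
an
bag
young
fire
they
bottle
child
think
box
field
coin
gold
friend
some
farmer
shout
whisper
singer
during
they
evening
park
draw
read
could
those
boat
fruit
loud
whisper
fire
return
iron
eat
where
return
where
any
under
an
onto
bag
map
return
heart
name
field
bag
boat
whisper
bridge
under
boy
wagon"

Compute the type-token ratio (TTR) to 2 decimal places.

N = 57 tokens, V = 41 types.
TTR = V / N = 41 / 57 = 0.72

0.72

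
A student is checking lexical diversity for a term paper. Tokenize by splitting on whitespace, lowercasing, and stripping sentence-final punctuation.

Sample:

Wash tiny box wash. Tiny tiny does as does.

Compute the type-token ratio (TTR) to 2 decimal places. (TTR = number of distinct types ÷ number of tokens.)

N = 9 tokens, V = 5 types.
TTR = V / N = 5 / 9 = 0.56

0.56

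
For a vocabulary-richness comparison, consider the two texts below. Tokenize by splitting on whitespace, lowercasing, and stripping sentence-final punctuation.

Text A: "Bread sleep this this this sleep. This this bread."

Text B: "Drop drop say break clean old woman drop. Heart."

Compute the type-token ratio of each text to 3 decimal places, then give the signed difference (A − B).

TTR(A) = 3/9 = 0.333
TTR(B) = 7/9 = 0.778
Difference = 0.333 − 0.778 = -0.445

-0.445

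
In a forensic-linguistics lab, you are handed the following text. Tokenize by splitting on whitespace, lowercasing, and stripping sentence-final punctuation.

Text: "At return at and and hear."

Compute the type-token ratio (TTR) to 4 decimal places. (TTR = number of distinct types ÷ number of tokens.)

N = 6 tokens, V = 4 types.
TTR = V / N = 4 / 6 = 0.6667

0.6667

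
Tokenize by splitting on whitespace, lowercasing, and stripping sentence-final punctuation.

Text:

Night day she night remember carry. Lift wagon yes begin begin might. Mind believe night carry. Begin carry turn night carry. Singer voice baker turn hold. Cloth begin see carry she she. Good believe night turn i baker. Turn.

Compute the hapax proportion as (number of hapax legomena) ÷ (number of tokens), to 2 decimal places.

Frequencies: night:5, carry:5, begin:4, turn:4, she:3, believe:2, baker:2, day:1, remember:1, lift:1, wagon:1, yes:1, might:1, mind:1, singer:1, voice:1, hold:1, cloth:1, see:1, good:1, … (1 more, each freq 1)
Hapax count = 14; token count = 39.
Ratio = 14 / 39 = 0.36

0.36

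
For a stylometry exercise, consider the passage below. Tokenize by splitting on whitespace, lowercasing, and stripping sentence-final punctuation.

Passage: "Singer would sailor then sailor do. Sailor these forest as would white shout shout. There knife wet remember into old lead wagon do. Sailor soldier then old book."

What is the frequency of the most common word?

4

Frequencies: sailor:4, would:2, then:2, do:2, shout:2, old:2, singer:1, these:1, forest:1, as:1, white:1, there:1, knife:1, wet:1, remember:1, into:1, lead:1, wagon:1, soldier:1, book:1
Most common: 'sailor' with frequency 4.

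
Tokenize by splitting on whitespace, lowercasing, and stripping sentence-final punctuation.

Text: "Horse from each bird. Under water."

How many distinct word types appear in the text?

Distinct types: {bird, each, from, horse, under, water}
V = 6

6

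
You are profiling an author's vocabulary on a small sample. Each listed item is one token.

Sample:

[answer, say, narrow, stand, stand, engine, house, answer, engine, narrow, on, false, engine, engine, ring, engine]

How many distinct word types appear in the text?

9

Distinct types: {answer, engine, false, house, narrow, on, ring, say, stand}
V = 9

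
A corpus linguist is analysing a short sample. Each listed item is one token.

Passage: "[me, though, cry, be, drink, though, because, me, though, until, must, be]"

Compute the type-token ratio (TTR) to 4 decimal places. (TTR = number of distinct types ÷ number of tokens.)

0.6667

N = 12 tokens, V = 8 types.
TTR = V / N = 8 / 12 = 0.6667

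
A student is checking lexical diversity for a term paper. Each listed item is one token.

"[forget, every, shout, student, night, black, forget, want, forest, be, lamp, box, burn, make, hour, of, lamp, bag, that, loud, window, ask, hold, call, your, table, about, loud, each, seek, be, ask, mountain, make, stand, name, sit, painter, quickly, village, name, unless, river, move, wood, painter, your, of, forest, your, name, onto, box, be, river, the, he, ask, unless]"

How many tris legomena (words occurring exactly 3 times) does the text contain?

4

Frequencies: be:3, ask:3, your:3, name:3, forget:2, forest:2, lamp:2, box:2, make:2, of:2, loud:2, painter:2, unless:2, river:2, every:1, shout:1, student:1, night:1, black:1, want:1, … (21 more, each freq 1)
Words with frequency 3: ask, be, name, your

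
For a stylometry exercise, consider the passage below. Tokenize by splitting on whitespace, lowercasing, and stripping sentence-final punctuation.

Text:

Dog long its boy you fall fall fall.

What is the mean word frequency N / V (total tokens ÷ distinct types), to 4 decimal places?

1.3333

N = 8 tokens, V = 6 types.
Mean frequency = N / V = 8 / 6 = 1.3333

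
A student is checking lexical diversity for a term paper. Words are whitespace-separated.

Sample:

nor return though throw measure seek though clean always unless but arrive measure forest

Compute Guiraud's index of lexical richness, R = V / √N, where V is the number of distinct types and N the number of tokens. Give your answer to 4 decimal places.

N = 14, V = 12.
√N = 3.741657
R = 12 / 3.741657 = 3.2071

3.2071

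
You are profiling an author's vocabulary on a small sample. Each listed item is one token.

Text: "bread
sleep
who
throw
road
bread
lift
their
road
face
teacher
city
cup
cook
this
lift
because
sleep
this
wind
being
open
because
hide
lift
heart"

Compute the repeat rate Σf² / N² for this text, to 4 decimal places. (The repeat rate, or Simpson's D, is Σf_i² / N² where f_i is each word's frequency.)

Frequencies: lift:3, bread:2, sleep:2, road:2, this:2, because:2, who:1, throw:1, their:1, face:1, teacher:1, city:1, cup:1, cook:1, wind:1, being:1, open:1, hide:1, heart:1
Σf² = 42; N² = 676
Repeat rate = 42 / 676 = 0.0621

0.0621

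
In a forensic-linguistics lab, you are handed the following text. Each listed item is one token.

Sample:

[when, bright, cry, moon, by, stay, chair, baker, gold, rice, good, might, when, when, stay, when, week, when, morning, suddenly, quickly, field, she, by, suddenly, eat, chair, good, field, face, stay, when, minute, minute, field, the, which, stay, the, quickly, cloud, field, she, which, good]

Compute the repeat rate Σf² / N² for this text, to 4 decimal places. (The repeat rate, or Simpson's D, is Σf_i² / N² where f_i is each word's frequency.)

Frequencies: when:6, stay:4, field:4, good:3, by:2, chair:2, suddenly:2, quickly:2, she:2, minute:2, the:2, which:2, bright:1, cry:1, moon:1, baker:1, gold:1, rice:1, might:1, week:1, … (4 more, each freq 1)
Σf² = 121; N² = 2025
Repeat rate = 121 / 2025 = 0.0598

0.0598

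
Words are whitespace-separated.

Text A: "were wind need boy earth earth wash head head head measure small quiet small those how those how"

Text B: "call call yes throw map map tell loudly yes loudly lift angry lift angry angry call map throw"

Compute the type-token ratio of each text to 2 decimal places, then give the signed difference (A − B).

0.23

TTR(A) = 12/18 = 0.67
TTR(B) = 8/18 = 0.44
Difference = 0.67 − 0.44 = 0.23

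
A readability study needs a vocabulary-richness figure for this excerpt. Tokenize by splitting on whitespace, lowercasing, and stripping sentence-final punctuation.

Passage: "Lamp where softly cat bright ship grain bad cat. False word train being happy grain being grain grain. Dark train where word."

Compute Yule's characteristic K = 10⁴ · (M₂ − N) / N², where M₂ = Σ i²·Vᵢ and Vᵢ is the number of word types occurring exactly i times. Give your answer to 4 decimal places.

Frequencies: grain:4, where:2, cat:2, word:2, train:2, being:2, lamp:1, softly:1, bright:1, ship:1, bad:1, false:1, happy:1, dark:1
N = 22. Frequency spectrum: V_1=8, V_2=5, V_4=1
M₂ = 1²·8 + 2²·5 + 4²·1 = 44
K = 10000 × (44 − 22) / 22² = 454.5455

454.5455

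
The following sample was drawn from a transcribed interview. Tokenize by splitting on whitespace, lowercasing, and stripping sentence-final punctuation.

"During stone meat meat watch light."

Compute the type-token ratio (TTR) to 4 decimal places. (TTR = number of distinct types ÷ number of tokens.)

0.8333

N = 6 tokens, V = 5 types.
TTR = V / N = 5 / 6 = 0.8333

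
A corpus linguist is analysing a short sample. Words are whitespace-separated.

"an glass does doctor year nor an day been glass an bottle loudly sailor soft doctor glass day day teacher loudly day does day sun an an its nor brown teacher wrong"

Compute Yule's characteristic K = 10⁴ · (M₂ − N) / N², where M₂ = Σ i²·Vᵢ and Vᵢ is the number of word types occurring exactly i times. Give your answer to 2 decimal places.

546.88

Frequencies: an:5, day:5, glass:3, does:2, doctor:2, nor:2, loudly:2, teacher:2, year:1, been:1, bottle:1, sailor:1, soft:1, sun:1, its:1, brown:1, wrong:1
N = 32. Frequency spectrum: V_1=9, V_2=5, V_3=1, V_5=2
M₂ = 1²·9 + 2²·5 + 3²·1 + 5²·2 = 88
K = 10000 × (88 − 32) / 32² = 546.88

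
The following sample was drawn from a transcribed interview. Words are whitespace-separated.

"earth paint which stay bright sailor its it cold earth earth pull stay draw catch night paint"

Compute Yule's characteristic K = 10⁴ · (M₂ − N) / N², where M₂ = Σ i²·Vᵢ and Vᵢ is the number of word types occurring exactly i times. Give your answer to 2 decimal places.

346.02

Frequencies: earth:3, paint:2, stay:2, which:1, bright:1, sailor:1, its:1, it:1, cold:1, pull:1, draw:1, catch:1, night:1
N = 17. Frequency spectrum: V_1=10, V_2=2, V_3=1
M₂ = 1²·10 + 2²·2 + 3²·1 = 27
K = 10000 × (27 − 17) / 17² = 346.02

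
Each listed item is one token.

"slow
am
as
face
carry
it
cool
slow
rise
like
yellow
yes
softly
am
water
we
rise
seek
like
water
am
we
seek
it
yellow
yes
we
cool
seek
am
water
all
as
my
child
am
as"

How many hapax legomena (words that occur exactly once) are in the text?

6

Frequencies: am:5, as:3, water:3, we:3, seek:3, slow:2, it:2, cool:2, rise:2, like:2, yellow:2, yes:2, face:1, carry:1, softly:1, all:1, my:1, child:1
Hapax (freq=1): all, carry, child, face, my, softly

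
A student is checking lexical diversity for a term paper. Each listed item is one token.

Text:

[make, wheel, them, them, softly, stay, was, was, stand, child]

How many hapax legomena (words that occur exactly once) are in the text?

6

Frequencies: them:2, was:2, make:1, wheel:1, softly:1, stay:1, stand:1, child:1
Hapax (freq=1): child, make, softly, stand, stay, wheel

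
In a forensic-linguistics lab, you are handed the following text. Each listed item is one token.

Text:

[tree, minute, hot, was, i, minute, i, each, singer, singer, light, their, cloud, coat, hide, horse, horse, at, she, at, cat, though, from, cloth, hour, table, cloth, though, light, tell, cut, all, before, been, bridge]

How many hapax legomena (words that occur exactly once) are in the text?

Frequencies: minute:2, i:2, singer:2, light:2, horse:2, at:2, though:2, cloth:2, tree:1, hot:1, was:1, each:1, their:1, cloud:1, coat:1, hide:1, she:1, cat:1, from:1, hour:1, … (7 more, each freq 1)
Hapax (freq=1): all, been, before, bridge, cat, cloud, coat, cut, each, from, hide, hot, hour, she, table, tell, their, tree, was

19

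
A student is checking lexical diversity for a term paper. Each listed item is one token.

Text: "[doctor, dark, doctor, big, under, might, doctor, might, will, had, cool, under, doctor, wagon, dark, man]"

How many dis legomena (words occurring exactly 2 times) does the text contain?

Frequencies: doctor:4, dark:2, under:2, might:2, big:1, will:1, had:1, cool:1, wagon:1, man:1
Words with frequency 2: dark, might, under

3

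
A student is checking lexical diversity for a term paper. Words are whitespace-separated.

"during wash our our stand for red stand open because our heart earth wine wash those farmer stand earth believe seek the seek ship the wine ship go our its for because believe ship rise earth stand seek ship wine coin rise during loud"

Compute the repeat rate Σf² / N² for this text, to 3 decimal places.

0.058

Frequencies: our:4, stand:4, ship:4, earth:3, wine:3, seek:3, during:2, wash:2, for:2, because:2, believe:2, the:2, rise:2, red:1, open:1, heart:1, those:1, farmer:1, go:1, its:1, … (2 more, each freq 1)
Σf² = 112; N² = 1936
Repeat rate = 112 / 1936 = 0.058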